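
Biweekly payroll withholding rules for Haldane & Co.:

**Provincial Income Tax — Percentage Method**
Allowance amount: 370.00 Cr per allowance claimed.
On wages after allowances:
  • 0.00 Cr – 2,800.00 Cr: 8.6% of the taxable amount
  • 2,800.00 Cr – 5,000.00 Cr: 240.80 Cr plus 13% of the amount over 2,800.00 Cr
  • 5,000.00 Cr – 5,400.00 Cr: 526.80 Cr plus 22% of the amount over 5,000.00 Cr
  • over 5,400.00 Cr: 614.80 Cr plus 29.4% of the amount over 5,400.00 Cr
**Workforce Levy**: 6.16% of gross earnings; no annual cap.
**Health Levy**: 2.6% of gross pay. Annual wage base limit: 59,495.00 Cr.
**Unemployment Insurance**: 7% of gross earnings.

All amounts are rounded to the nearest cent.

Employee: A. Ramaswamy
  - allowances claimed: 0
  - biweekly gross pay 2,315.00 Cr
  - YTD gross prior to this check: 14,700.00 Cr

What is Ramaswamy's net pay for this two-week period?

Provincial Income Tax: taxable = 2,315.00 Cr
  8.6% × 2,315.00 Cr = 199.09 Cr
Workforce Levy: 6.16% × 2,315.00 Cr = 142.60 Cr
Health Levy: 2.6% × 2,315.00 Cr = 60.19 Cr
Unemployment Insurance: 7% × 2,315.00 Cr = 162.05 Cr
Total withheld: 199.09 Cr + 142.60 Cr + 60.19 Cr + 162.05 Cr = 563.93 Cr
Net pay: 2,315.00 Cr − 563.93 Cr = 1,751.07 Cr

1,751.07 Cr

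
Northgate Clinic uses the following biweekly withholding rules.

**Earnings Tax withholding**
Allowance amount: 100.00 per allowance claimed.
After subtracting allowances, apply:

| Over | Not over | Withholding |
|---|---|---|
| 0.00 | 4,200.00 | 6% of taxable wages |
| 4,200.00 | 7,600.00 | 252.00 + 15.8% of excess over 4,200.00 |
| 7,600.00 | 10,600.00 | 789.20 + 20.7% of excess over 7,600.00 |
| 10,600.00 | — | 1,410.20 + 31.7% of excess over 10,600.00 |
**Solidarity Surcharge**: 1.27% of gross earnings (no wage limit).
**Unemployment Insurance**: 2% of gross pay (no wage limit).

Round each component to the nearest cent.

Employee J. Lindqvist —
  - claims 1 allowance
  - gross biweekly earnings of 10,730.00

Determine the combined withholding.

1,770.58

Earnings Tax: taxable = 10,730.00 − 1×100.00 = 10,630.00
  1,410.20 + 31.7% × (10,630.00 − 10,600.00) = 1,410.20 + 31.7% × 30.00 = 1,419.71
Solidarity Surcharge: 1.27% × 10,730.00 = 136.27
Unemployment Insurance: 2% × 10,730.00 = 214.60
Total: 1,419.71 + 136.27 + 214.60 = 1,770.58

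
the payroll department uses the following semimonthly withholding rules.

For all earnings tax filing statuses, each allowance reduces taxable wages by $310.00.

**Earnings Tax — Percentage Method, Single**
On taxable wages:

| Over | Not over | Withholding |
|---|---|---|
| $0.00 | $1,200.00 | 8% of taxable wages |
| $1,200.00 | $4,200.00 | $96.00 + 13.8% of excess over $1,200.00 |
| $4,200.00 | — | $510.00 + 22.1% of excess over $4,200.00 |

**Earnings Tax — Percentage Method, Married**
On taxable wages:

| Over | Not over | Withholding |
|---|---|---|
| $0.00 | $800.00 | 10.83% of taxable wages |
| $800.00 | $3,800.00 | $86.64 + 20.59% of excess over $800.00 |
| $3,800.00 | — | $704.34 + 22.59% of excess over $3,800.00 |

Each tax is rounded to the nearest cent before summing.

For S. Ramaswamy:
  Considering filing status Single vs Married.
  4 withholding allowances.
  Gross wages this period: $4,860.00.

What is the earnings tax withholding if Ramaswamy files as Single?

$429.96

Earnings Tax (Single): taxable = $4,860.00 − 4×$310.00 = $3,620.00
  $96.00 + 13.8% × ($3,620.00 − $1,200.00) = $96.00 + 13.8% × $2,420.00 = $429.96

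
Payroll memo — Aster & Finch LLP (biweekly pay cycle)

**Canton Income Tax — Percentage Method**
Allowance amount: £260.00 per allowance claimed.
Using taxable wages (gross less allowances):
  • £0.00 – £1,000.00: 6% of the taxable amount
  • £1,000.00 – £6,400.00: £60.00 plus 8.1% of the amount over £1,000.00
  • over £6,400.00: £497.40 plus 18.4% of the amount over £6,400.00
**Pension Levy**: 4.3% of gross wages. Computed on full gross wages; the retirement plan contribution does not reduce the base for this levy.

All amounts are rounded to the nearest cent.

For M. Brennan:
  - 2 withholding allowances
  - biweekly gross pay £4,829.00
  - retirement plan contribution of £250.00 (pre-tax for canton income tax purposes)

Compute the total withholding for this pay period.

Canton Income Tax: taxable = £4,829.00 − £250.00 − 2×£260.00 = £4,059.00
  £60.00 + 8.1% × (£4,059.00 − £1,000.00) = £60.00 + 8.1% × £3,059.00 = £307.78
Pension Levy: 4.3% × £4,829.00 = £207.65
Total: £307.78 + £207.65 = £515.43

£515.43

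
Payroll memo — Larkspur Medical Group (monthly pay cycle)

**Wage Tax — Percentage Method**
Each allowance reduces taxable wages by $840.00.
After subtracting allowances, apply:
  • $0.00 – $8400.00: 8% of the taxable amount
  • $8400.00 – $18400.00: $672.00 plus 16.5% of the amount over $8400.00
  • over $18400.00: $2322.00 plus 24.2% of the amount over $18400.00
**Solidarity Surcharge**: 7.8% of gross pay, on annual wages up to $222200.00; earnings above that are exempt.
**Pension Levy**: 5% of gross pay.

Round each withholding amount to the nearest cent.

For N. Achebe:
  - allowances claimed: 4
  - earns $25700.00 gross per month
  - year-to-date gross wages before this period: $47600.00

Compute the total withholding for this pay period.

$6565.08

Wage Tax: taxable = $25700.00 − 4×$840.00 = $22340.00
  $2322.00 + 24.2% × ($22340.00 − $18400.00) = $2322.00 + 24.2% × $3940.00 = $3275.48
Solidarity Surcharge: 7.8% × $25700.00 = $2004.60
Pension Levy: 5% × $25700.00 = $1285.00
Total: $3275.48 + $2004.60 + $1285.00 = $6565.08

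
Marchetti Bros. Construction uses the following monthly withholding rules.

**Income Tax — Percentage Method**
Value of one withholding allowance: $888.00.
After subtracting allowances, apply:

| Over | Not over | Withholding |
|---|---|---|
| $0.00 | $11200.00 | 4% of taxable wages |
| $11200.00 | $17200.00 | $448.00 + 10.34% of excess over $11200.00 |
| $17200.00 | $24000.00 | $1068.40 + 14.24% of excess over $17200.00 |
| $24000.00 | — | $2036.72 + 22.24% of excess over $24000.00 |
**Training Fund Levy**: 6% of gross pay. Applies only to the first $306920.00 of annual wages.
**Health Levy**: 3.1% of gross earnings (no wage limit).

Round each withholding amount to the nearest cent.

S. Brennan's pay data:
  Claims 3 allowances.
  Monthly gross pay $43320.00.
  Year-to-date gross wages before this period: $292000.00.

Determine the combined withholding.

$7979.13

Income Tax: taxable = $43320.00 − 3×$888.00 = $40656.00
  $2036.72 + 22.24% × ($40656.00 − $24000.00) = $2036.72 + 22.24% × $16656.00 = $5741.01
Training Fund Levy: cap $306920.00 − YTD $292000.00 = $14920.00 subject; 6% × $14920.00 = $895.20
Health Levy: 3.1% × $43320.00 = $1342.92
Total: $5741.01 + $895.20 + $1342.92 = $7979.13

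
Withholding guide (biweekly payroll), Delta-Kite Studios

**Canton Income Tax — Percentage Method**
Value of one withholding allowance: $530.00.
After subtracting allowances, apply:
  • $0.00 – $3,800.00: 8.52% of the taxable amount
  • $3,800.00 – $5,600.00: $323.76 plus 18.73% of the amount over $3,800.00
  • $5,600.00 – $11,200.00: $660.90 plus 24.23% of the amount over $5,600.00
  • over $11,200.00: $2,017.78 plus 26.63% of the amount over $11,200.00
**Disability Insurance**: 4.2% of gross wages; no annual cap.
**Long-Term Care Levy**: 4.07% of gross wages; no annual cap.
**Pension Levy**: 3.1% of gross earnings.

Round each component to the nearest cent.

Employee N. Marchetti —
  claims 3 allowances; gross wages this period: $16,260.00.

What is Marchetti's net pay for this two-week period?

$11,469.40

Canton Income Tax: taxable = $16,260.00 − 3×$530.00 = $14,670.00
  $2,017.78 + 26.63% × ($14,670.00 − $11,200.00) = $2,017.78 + 26.63% × $3,470.00 = $2,941.84
Disability Insurance: 4.2% × $16,260.00 = $682.92
Long-Term Care Levy: 4.07% × $16,260.00 = $661.78
Pension Levy: 3.1% × $16,260.00 = $504.06
Total withheld: $2,941.84 + $682.92 + $661.78 + $504.06 = $4,790.60
Net pay: $16,260.00 − $4,790.60 = $11,469.40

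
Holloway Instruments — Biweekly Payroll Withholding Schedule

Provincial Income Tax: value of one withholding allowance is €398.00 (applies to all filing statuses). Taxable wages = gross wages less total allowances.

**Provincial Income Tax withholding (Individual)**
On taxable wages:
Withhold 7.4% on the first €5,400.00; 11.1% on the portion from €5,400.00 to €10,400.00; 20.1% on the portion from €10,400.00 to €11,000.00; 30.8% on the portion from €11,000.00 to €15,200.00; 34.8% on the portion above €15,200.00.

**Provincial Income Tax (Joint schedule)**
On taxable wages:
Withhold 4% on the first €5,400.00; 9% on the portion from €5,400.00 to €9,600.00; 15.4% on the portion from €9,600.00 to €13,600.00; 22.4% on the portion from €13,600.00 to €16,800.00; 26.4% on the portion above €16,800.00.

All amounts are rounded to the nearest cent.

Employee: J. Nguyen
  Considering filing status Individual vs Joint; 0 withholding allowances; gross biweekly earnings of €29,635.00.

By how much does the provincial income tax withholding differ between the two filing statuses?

€2,076.94

Provincial Income Tax (Individual): taxable = €29,635.00
  €2,368.80 + 34.8% × (€29,635.00 − €15,200.00) = €2,368.80 + 34.8% × €14,435.00 = €7,392.18
Provincial Income Tax (Joint): taxable = €29,635.00
  €1,926.80 + 26.4% × (€29,635.00 − €16,800.00) = €1,926.80 + 26.4% × €12,835.00 = €5,315.24
Difference: |€7,392.18 − €5,315.24| = €2,076.94 (higher under Individual)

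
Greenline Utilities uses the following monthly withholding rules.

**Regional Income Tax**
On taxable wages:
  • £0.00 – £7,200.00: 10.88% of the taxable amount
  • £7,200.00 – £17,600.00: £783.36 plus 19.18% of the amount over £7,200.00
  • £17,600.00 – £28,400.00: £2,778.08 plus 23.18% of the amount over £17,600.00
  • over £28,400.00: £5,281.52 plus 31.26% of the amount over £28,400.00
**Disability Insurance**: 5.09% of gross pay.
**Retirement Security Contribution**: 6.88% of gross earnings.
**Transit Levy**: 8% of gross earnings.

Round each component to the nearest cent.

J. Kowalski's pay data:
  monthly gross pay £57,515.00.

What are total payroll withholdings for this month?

Regional Income Tax: taxable = £57,515.00
  £5,281.52 + 31.26% × (£57,515.00 − £28,400.00) = £5,281.52 + 31.26% × £29,115.00 = £14,382.87
Disability Insurance: 5.09% × £57,515.00 = £2,927.51
Retirement Security Contribution: 6.88% × £57,515.00 = £3,957.03
Transit Levy: 8% × £57,515.00 = £4,601.20
Total: £14,382.87 + £2,927.51 + £3,957.03 + £4,601.20 = £25,868.61

£25,868.61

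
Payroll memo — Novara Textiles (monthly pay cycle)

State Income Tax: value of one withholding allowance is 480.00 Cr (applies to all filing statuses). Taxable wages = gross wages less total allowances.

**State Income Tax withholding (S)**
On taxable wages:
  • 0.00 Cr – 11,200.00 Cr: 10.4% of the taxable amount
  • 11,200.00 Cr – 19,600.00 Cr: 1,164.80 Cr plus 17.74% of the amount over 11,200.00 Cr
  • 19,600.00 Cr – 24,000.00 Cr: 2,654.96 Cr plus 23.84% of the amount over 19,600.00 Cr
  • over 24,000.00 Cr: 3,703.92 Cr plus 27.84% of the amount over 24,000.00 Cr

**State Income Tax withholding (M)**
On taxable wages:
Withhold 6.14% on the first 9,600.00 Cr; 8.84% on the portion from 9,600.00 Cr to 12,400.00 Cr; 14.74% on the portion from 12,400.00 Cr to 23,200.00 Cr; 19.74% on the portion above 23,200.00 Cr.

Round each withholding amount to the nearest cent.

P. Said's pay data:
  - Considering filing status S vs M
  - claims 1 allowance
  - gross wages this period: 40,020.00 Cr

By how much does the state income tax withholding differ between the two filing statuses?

2,375.86 Cr

State Income Tax (S): taxable = 40,020.00 Cr − 1×480.00 Cr = 39,540.00 Cr
  3,703.92 Cr + 27.84% × (39,540.00 Cr − 24,000.00 Cr) = 3,703.92 Cr + 27.84% × 15,540.00 Cr = 8,030.26 Cr
State Income Tax (M): taxable = 40,020.00 Cr − 1×480.00 Cr = 39,540.00 Cr
  2,428.88 Cr + 19.74% × (39,540.00 Cr − 23,200.00 Cr) = 2,428.88 Cr + 19.74% × 16,340.00 Cr = 5,654.40 Cr
Difference: |8,030.26 Cr − 5,654.40 Cr| = 2,375.86 Cr (higher under S)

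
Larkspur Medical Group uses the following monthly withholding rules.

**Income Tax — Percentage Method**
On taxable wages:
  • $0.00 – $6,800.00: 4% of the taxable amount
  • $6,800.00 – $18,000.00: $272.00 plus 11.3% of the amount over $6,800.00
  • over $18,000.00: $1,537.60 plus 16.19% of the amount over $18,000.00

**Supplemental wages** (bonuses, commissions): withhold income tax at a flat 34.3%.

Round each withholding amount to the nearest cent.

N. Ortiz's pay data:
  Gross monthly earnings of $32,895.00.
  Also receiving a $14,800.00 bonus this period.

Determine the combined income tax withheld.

Income Tax: taxable = $32,895.00
  $1,537.60 + 16.19% × ($32,895.00 − $18,000.00) = $1,537.60 + 16.19% × $14,895.00 = $3,949.10
Supplemental (34.3% flat on bonus): 34.3% × $14,800.00 = $5,076.40
Total income tax: $3,949.10 + $5,076.40 = $9,025.50

$9,025.50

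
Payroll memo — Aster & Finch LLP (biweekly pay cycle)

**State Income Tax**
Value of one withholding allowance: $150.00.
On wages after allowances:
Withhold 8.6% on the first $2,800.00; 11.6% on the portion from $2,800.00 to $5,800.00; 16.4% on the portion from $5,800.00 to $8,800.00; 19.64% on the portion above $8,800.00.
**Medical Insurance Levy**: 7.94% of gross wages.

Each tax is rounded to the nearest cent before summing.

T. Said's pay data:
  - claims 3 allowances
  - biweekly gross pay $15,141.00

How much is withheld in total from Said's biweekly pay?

State Income Tax: taxable = $15,141.00 − 3×$150.00 = $14,691.00
  $1,080.80 + 19.64% × ($14,691.00 − $8,800.00) = $1,080.80 + 19.64% × $5,891.00 = $2,237.79
Medical Insurance Levy: 7.94% × $15,141.00 = $1,202.20
Total: $2,237.79 + $1,202.20 = $3,439.99

$3,439.99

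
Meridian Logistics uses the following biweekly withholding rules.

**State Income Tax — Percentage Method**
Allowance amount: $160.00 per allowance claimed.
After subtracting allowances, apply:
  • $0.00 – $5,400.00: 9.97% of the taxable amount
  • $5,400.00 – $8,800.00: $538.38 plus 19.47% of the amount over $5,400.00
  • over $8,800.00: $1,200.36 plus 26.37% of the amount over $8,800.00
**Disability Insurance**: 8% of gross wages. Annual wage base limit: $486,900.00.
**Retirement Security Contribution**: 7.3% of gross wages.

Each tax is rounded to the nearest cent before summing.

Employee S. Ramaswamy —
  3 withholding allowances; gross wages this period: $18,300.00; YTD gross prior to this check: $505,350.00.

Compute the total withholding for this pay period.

State Income Tax: taxable = $18,300.00 − 3×$160.00 = $17,820.00
  $1,200.36 + 26.37% × ($17,820.00 − $8,800.00) = $1,200.36 + 26.37% × $9,020.00 = $3,578.93
Disability Insurance: YTD $505,350.00 ≥ cap $486,900.00 → $0.00
Retirement Security Contribution: 7.3% × $18,300.00 = $1,335.90
Total: $3,578.93 + $0.00 + $1,335.90 = $4,914.83

$4,914.83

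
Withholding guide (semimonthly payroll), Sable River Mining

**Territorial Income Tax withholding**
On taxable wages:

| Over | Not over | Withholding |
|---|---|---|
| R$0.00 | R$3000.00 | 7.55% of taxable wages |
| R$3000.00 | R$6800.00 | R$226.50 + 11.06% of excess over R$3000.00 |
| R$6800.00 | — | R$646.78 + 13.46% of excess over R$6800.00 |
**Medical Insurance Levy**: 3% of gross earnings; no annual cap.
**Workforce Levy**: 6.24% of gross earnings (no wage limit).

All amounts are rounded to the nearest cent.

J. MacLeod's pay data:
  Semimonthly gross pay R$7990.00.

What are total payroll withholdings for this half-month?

Territorial Income Tax: taxable = R$7990.00
  R$646.78 + 13.46% × (R$7990.00 − R$6800.00) = R$646.78 + 13.46% × R$1190.00 = R$806.95
Medical Insurance Levy: 3% × R$7990.00 = R$239.70
Workforce Levy: 6.24% × R$7990.00 = R$498.58
Total: R$806.95 + R$239.70 + R$498.58 = R$1545.23

R$1545.23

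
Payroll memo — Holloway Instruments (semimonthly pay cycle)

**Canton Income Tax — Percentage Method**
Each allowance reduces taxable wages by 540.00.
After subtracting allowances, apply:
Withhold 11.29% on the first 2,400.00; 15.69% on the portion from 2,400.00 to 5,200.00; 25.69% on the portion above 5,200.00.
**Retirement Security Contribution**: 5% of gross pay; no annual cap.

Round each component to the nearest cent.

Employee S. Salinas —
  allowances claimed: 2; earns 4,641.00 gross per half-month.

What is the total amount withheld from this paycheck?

685.17

Canton Income Tax: taxable = 4,641.00 − 2×540.00 = 3,561.00
  270.96 + 15.69% × (3,561.00 − 2,400.00) = 270.96 + 15.69% × 1,161.00 = 453.12
Retirement Security Contribution: 5% × 4,641.00 = 232.05
Total: 453.12 + 232.05 = 685.17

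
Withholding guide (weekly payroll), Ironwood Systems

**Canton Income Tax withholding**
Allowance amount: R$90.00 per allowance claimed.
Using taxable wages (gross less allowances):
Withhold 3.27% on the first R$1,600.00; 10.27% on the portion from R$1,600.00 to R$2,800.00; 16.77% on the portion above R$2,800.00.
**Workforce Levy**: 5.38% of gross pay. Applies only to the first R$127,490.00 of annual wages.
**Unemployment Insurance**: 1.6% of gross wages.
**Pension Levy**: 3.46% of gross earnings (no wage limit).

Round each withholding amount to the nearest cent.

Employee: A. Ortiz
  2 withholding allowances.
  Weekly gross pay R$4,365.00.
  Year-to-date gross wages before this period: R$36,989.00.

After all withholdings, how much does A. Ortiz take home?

Canton Income Tax: taxable = R$4,365.00 − 2×R$90.00 = R$4,185.00
  R$175.56 + 16.77% × (R$4,185.00 − R$2,800.00) = R$175.56 + 16.77% × R$1,385.00 = R$407.82
Workforce Levy: 5.38% × R$4,365.00 = R$234.84
Unemployment Insurance: 1.6% × R$4,365.00 = R$69.84
Pension Levy: 3.46% × R$4,365.00 = R$151.03
Total withheld: R$407.82 + R$234.84 + R$69.84 + R$151.03 = R$863.53
Net pay: R$4,365.00 − R$863.53 = R$3,501.47

R$3,501.47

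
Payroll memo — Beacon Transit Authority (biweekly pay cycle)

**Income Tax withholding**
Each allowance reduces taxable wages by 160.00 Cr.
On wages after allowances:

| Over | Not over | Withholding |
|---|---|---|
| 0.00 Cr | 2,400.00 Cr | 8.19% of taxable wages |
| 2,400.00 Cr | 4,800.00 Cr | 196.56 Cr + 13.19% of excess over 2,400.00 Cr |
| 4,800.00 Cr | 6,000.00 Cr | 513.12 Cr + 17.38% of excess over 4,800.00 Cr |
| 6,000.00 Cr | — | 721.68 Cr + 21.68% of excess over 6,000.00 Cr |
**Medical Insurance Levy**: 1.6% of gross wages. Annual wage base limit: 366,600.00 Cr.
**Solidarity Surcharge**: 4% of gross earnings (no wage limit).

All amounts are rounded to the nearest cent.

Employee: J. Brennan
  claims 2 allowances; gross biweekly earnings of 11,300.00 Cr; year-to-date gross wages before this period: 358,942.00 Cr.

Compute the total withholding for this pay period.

2,375.87 Cr

Income Tax: taxable = 11,300.00 Cr − 2×160.00 Cr = 10,980.00 Cr
  721.68 Cr + 21.68% × (10,980.00 Cr − 6,000.00 Cr) = 721.68 Cr + 21.68% × 4,980.00 Cr = 1,801.34 Cr
Medical Insurance Levy: cap 366,600.00 Cr − YTD 358,942.00 Cr = 7,658.00 Cr subject; 1.6% × 7,658.00 Cr = 122.53 Cr
Solidarity Surcharge: 4% × 11,300.00 Cr = 452.00 Cr
Total: 1,801.34 Cr + 122.53 Cr + 452.00 Cr = 2,375.87 Cr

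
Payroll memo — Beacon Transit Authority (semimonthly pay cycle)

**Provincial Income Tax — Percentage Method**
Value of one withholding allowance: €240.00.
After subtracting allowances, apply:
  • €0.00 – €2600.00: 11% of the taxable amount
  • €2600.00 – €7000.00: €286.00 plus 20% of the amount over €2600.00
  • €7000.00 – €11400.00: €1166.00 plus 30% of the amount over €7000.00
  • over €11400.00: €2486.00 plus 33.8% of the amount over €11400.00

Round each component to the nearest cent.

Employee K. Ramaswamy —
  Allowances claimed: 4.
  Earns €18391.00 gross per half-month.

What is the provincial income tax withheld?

Provincial Income Tax: taxable = €18391.00 − 4×€240.00 = €17431.00
  €2486.00 + 33.8% × (€17431.00 − €11400.00) = €2486.00 + 33.8% × €6031.00 = €4524.48

€4524.48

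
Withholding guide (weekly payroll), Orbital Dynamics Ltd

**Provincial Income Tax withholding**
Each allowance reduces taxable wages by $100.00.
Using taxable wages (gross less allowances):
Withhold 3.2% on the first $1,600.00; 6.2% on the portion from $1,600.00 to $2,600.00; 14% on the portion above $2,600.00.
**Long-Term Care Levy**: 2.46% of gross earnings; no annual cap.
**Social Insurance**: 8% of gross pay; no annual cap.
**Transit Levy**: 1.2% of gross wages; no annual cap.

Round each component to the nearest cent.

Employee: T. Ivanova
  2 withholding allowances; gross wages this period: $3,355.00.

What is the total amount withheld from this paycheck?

$582.09

Provincial Income Tax: taxable = $3,355.00 − 2×$100.00 = $3,155.00
  $113.20 + 14% × ($3,155.00 − $2,600.00) = $113.20 + 14% × $555.00 = $190.90
Long-Term Care Levy: 2.46% × $3,355.00 = $82.53
Social Insurance: 8% × $3,355.00 = $268.40
Transit Levy: 1.2% × $3,355.00 = $40.26
Total: $190.90 + $82.53 + $268.40 + $40.26 = $582.09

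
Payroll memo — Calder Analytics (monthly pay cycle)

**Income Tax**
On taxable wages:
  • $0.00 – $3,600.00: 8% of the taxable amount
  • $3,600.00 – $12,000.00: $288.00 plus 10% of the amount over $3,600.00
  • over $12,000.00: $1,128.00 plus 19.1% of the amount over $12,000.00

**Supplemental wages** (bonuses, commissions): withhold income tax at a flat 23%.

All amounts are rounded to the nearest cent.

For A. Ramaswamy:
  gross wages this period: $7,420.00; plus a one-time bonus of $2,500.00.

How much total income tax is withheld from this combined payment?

$1,245.00

Income Tax: taxable = $7,420.00
  $288.00 + 10% × ($7,420.00 − $3,600.00) = $288.00 + 10% × $3,820.00 = $670.00
Supplemental (23% flat on bonus): 23% × $2,500.00 = $575.00
Total income tax: $670.00 + $575.00 = $1,245.00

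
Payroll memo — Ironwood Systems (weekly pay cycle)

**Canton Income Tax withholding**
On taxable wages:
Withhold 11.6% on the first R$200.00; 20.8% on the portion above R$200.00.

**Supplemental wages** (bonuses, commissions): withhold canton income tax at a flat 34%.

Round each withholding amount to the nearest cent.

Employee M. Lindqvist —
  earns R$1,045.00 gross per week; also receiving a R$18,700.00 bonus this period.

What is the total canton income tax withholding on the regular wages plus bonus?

R$6,556.96

Canton Income Tax: taxable = R$1,045.00
  R$23.20 + 20.8% × (R$1,045.00 − R$200.00) = R$23.20 + 20.8% × R$845.00 = R$198.96
Supplemental (34% flat on bonus): 34% × R$18,700.00 = R$6,358.00
Total canton income tax: R$198.96 + R$6,358.00 = R$6,556.96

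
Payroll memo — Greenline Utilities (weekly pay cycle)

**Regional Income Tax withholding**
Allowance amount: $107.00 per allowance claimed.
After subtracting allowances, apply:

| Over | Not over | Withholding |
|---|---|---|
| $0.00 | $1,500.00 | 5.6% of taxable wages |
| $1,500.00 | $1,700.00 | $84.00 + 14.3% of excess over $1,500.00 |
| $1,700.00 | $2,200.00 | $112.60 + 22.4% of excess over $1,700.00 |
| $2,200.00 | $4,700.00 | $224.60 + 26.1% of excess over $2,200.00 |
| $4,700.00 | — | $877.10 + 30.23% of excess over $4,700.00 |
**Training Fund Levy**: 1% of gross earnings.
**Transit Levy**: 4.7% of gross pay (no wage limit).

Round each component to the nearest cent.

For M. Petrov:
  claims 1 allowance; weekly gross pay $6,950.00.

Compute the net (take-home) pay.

Regional Income Tax: taxable = $6,950.00 − 1×$107.00 = $6,843.00
  $877.10 + 30.23% × ($6,843.00 − $4,700.00) = $877.10 + 30.23% × $2,143.00 = $1,524.93
Training Fund Levy: 1% × $6,950.00 = $69.50
Transit Levy: 4.7% × $6,950.00 = $326.65
Total withheld: $1,524.93 + $69.50 + $326.65 = $1,921.08
Net pay: $6,950.00 − $1,921.08 = $5,028.92

$5,028.92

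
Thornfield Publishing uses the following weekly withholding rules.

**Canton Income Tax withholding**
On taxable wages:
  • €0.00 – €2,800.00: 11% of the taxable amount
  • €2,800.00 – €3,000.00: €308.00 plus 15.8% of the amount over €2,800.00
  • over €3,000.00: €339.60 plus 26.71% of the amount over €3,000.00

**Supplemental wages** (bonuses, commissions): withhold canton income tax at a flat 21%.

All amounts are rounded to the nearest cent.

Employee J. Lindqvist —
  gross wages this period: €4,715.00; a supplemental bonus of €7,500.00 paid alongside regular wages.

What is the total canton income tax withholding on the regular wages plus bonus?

€2,372.68

Canton Income Tax: taxable = €4,715.00
  €339.60 + 26.71% × (€4,715.00 − €3,000.00) = €339.60 + 26.71% × €1,715.00 = €797.68
Supplemental (21% flat on bonus): 21% × €7,500.00 = €1,575.00
Total canton income tax: €797.68 + €1,575.00 = €2,372.68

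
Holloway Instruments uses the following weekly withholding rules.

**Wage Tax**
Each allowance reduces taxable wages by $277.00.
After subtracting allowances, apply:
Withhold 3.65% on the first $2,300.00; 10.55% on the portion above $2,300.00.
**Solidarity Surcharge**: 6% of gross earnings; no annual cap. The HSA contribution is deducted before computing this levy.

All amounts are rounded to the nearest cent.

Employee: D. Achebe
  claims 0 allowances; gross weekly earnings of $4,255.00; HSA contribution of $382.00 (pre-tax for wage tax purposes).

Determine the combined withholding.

$482.28

Wage Tax: taxable = $4,255.00 − $382.00 = $3,873.00
  $83.95 + 10.55% × ($3,873.00 − $2,300.00) = $83.95 + 10.55% × $1,573.00 = $249.90
Solidarity Surcharge: 6% × $3,873.00 = $232.38
Total: $249.90 + $232.38 = $482.28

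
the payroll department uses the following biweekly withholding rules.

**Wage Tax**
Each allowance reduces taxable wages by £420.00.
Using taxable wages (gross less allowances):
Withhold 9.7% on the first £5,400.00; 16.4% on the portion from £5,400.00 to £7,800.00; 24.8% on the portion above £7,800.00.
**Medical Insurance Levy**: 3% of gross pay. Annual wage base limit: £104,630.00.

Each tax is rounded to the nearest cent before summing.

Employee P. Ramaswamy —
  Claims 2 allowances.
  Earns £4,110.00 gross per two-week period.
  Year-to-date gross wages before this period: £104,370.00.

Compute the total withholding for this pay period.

£324.99

Wage Tax: taxable = £4,110.00 − 2×£420.00 = £3,270.00
  9.7% × £3,270.00 = £317.19
Medical Insurance Levy: cap £104,630.00 − YTD £104,370.00 = £260.00 subject; 3% × £260.00 = £7.80
Total: £317.19 + £7.80 = £324.99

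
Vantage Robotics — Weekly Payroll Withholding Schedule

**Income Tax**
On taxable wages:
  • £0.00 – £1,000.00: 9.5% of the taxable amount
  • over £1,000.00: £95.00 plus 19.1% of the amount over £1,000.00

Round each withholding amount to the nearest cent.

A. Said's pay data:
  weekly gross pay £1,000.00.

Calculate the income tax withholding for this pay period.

Income Tax: taxable = £1,000.00
  9.5% × £1,000.00 = £95.00

£95.00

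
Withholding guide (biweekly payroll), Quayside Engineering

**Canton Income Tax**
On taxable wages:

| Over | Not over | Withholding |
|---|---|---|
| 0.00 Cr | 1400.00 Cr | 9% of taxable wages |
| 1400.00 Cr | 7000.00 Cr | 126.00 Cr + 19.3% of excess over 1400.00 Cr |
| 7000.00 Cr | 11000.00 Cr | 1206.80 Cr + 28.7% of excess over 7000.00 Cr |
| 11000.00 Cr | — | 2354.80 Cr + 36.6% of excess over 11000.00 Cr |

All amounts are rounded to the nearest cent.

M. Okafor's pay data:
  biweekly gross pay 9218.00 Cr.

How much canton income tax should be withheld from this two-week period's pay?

1843.37 Cr

Canton Income Tax: taxable = 9218.00 Cr
  1206.80 Cr + 28.7% × (9218.00 Cr − 7000.00 Cr) = 1206.80 Cr + 28.7% × 2218.00 Cr = 1843.37 Cr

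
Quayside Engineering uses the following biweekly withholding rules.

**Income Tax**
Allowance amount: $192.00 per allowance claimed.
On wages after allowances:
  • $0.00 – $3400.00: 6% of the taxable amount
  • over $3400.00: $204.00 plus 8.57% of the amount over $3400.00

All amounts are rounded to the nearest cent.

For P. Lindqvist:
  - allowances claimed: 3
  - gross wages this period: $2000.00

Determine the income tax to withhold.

Income Tax: taxable = $2000.00 − 3×$192.00 = $1424.00
  6% × $1424.00 = $85.44

$85.44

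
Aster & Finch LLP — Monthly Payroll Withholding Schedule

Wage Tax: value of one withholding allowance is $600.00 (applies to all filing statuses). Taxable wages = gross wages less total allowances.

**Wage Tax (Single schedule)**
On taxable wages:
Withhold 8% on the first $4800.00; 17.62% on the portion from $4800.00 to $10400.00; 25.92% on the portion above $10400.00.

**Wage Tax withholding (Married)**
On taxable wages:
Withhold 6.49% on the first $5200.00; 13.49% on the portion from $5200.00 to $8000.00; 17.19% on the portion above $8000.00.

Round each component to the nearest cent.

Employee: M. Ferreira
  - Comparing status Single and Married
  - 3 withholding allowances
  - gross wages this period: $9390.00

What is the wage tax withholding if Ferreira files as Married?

Wage Tax (Married): taxable = $9390.00 − 3×$600.00 = $7590.00
  $337.48 + 13.49% × ($7590.00 − $5200.00) = $337.48 + 13.49% × $2390.00 = $659.89

$659.89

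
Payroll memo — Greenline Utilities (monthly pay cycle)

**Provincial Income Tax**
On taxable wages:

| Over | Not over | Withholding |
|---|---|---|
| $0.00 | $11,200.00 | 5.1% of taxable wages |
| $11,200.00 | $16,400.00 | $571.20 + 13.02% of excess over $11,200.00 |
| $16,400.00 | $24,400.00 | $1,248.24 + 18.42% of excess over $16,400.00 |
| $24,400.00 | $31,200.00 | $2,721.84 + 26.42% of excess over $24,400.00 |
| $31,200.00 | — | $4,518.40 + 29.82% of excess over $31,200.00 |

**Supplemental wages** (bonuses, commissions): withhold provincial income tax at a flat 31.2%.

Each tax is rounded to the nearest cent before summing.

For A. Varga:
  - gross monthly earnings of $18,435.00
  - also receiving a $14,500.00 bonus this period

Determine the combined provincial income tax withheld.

Provincial Income Tax: taxable = $18,435.00
  $1,248.24 + 18.42% × ($18,435.00 − $16,400.00) = $1,248.24 + 18.42% × $2,035.00 = $1,623.09
Supplemental (31.2% flat on bonus): 31.2% × $14,500.00 = $4,524.00
Total provincial income tax: $1,623.09 + $4,524.00 = $6,147.09

$6,147.09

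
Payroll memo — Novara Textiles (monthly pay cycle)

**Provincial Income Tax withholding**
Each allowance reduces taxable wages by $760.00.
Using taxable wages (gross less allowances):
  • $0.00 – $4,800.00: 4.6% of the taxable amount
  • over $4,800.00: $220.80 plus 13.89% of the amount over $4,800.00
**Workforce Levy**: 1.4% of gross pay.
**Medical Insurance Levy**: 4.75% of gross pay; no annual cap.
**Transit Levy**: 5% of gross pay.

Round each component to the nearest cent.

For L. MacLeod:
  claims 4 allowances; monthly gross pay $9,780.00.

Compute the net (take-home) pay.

Provincial Income Tax: taxable = $9,780.00 − 4×$760.00 = $6,740.00
  $220.80 + 13.89% × ($6,740.00 − $4,800.00) = $220.80 + 13.89% × $1,940.00 = $490.27
Workforce Levy: 1.4% × $9,780.00 = $136.92
Medical Insurance Levy: 4.75% × $9,780.00 = $464.55
Transit Levy: 5% × $9,780.00 = $489.00
Total withheld: $490.27 + $136.92 + $464.55 + $489.00 = $1,580.74
Net pay: $9,780.00 − $1,580.74 = $8,199.26

$8,199.26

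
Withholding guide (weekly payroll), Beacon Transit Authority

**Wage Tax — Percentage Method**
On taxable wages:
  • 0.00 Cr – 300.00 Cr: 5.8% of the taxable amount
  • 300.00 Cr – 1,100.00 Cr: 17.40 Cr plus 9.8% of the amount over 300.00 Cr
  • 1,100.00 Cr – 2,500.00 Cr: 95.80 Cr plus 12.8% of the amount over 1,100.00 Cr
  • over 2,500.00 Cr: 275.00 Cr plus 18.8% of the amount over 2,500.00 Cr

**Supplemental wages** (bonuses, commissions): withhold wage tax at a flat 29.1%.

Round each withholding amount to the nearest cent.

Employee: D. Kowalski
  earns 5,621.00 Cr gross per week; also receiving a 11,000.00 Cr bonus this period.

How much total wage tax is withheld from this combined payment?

Wage Tax: taxable = 5,621.00 Cr
  275.00 Cr + 18.8% × (5,621.00 Cr − 2,500.00 Cr) = 275.00 Cr + 18.8% × 3,121.00 Cr = 861.75 Cr
Supplemental (29.1% flat on bonus): 29.1% × 11,000.00 Cr = 3,201.00 Cr
Total wage tax: 861.75 Cr + 3,201.00 Cr = 4,062.75 Cr

4,062.75 Cr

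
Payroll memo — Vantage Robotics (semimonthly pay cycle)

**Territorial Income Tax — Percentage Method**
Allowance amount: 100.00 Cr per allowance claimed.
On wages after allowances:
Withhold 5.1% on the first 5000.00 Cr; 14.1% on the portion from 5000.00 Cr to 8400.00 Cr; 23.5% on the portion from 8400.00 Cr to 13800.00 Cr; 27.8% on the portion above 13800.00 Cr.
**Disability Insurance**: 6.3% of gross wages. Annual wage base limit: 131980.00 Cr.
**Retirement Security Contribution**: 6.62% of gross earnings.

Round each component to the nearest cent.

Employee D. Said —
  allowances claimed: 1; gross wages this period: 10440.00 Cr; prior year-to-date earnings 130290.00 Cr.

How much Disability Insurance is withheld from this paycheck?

Disability Insurance: cap 131980.00 Cr − YTD 130290.00 Cr = 1690.00 Cr subject; 6.3% × 1690.00 Cr = 106.47 Cr

106.47 Cr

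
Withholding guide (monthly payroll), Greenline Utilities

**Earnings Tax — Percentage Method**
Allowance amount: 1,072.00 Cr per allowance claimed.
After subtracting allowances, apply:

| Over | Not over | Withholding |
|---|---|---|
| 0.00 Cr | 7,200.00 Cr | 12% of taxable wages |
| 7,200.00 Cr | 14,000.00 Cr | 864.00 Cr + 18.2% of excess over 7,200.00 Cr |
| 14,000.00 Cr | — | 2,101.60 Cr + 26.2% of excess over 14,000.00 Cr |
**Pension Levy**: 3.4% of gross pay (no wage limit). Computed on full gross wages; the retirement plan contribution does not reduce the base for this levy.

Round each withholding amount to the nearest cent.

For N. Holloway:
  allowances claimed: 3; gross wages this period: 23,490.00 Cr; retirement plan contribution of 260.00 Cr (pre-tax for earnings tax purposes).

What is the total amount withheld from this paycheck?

4,475.93 Cr

Earnings Tax: taxable = 23,490.00 Cr − 260.00 Cr − 3×1,072.00 Cr = 20,014.00 Cr
  2,101.60 Cr + 26.2% × (20,014.00 Cr − 14,000.00 Cr) = 2,101.60 Cr + 26.2% × 6,014.00 Cr = 3,677.27 Cr
Pension Levy: 3.4% × 23,490.00 Cr = 798.66 Cr
Total: 3,677.27 Cr + 798.66 Cr = 4,475.93 Cr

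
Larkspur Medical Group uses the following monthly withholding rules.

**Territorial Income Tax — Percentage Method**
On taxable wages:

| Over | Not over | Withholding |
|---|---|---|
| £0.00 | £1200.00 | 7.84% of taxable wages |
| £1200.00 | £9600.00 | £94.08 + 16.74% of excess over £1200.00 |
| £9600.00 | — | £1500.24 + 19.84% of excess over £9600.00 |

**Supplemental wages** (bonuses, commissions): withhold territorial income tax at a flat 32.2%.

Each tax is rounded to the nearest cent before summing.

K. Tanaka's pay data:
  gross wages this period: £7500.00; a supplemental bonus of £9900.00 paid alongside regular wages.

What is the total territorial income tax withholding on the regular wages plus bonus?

£4336.50

Territorial Income Tax: taxable = £7500.00
  £94.08 + 16.74% × (£7500.00 − £1200.00) = £94.08 + 16.74% × £6300.00 = £1148.70
Supplemental (32.2% flat on bonus): 32.2% × £9900.00 = £3187.80
Total territorial income tax: £1148.70 + £3187.80 = £4336.50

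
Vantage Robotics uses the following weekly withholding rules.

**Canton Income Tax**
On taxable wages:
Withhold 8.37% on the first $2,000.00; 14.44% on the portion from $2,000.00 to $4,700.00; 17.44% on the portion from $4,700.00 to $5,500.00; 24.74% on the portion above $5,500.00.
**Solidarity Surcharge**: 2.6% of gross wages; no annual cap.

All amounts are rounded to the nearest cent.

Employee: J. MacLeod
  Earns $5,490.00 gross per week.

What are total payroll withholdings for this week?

Canton Income Tax: taxable = $5,490.00
  $557.28 + 17.44% × ($5,490.00 − $4,700.00) = $557.28 + 17.44% × $790.00 = $695.06
Solidarity Surcharge: 2.6% × $5,490.00 = $142.74
Total: $695.06 + $142.74 = $837.80

$837.80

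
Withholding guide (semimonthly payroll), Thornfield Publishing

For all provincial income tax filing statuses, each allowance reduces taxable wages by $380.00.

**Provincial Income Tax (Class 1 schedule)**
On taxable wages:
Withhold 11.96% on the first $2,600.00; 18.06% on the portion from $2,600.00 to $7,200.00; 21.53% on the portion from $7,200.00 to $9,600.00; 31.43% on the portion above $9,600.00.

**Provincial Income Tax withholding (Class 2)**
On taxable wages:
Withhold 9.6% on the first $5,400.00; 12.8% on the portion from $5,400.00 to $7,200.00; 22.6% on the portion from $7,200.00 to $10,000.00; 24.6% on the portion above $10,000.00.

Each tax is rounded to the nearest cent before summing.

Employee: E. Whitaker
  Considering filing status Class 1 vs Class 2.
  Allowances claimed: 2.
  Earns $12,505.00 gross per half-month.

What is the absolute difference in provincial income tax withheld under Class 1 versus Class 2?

$521.74

Provincial Income Tax (Class 1): taxable = $12,505.00 − 2×$380.00 = $11,745.00
  $1,658.44 + 31.43% × ($11,745.00 − $9,600.00) = $1,658.44 + 31.43% × $2,145.00 = $2,332.61
Provincial Income Tax (Class 2): taxable = $12,505.00 − 2×$380.00 = $11,745.00
  $1,381.60 + 24.6% × ($11,745.00 − $10,000.00) = $1,381.60 + 24.6% × $1,745.00 = $1,810.87
Difference: |$2,332.61 − $1,810.87| = $521.74 (higher under Class 1)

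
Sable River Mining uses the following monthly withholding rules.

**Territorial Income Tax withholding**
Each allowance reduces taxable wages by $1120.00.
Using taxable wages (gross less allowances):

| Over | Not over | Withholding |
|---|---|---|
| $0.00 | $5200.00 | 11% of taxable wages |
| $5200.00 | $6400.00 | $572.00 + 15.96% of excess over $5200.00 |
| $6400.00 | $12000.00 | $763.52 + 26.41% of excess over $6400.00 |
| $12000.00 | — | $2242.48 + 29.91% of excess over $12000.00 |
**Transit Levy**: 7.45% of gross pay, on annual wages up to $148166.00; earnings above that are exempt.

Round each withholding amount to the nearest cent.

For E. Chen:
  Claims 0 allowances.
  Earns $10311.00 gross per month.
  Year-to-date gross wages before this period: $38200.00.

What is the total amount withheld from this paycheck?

$2564.59

Territorial Income Tax: taxable = $10311.00
  $763.52 + 26.41% × ($10311.00 − $6400.00) = $763.52 + 26.41% × $3911.00 = $1796.42
Transit Levy: 7.45% × $10311.00 = $768.17
Total: $1796.42 + $768.17 = $2564.59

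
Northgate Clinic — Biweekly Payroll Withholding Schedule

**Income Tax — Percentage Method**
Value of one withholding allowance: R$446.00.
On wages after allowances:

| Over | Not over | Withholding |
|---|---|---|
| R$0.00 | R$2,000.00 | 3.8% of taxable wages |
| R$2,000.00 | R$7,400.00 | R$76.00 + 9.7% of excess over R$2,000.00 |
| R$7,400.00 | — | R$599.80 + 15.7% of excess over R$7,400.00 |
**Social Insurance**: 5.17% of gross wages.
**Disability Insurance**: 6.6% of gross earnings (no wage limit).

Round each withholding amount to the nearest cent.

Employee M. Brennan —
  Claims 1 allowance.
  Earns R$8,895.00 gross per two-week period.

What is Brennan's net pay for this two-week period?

Income Tax: taxable = R$8,895.00 − 1×R$446.00 = R$8,449.00
  R$599.80 + 15.7% × (R$8,449.00 − R$7,400.00) = R$599.80 + 15.7% × R$1,049.00 = R$764.49
Social Insurance: 5.17% × R$8,895.00 = R$459.87
Disability Insurance: 6.6% × R$8,895.00 = R$587.07
Total withheld: R$764.49 + R$459.87 + R$587.07 = R$1,811.43
Net pay: R$8,895.00 − R$1,811.43 = R$7,083.57

R$7,083.57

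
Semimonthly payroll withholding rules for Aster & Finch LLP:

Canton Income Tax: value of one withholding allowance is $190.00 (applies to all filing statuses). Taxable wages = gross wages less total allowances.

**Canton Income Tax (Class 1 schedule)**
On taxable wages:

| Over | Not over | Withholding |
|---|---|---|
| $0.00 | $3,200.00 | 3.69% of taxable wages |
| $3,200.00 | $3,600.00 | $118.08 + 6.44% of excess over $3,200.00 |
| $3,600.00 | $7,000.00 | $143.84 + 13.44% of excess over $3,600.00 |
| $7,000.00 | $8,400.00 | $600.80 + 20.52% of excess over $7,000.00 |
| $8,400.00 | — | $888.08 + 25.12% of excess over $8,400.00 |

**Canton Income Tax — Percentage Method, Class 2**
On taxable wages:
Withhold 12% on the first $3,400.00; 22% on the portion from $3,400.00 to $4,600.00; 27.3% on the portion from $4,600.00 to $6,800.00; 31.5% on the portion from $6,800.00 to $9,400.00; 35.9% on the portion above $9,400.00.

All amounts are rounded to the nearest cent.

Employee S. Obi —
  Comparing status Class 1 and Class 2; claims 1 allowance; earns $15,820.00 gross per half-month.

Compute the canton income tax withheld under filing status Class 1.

Canton Income Tax (Class 1): taxable = $15,820.00 − 1×$190.00 = $15,630.00
  $888.08 + 25.12% × ($15,630.00 − $8,400.00) = $888.08 + 25.12% × $7,230.00 = $2,704.26

$2,704.26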